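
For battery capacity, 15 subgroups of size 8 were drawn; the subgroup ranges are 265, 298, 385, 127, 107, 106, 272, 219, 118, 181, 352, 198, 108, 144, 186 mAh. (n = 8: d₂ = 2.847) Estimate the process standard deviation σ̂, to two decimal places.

71.79

R̄ = (265 + 298 + 385 + 127 + 107 + 106 + 272 + 219 + 118 + 181 + 352 + 198 + 108 + 144 + 186) / 15 = 204.4000
σ̂ = R̄ / d₂ = 204.4000 / 2.847 = 71.7949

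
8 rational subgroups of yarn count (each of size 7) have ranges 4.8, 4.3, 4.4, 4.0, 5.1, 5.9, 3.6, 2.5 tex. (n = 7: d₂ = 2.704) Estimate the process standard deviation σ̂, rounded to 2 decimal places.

1.60

R̄ = (4.8 + 4.3 + 4.4 + 4.0 + 5.1 + 5.9 + 3.6 + 2.5) / 8 = 4.3250
σ̂ = R̄ / d₂ = 4.3250 / 2.704 = 1.5995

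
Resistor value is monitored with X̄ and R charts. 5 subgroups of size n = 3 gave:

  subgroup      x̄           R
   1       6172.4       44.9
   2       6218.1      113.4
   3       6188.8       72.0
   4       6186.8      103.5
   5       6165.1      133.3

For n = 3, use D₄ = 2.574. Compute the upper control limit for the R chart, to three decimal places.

R̄ = (44.9 + 113.4 + 72.0 + 103.5 + 133.3) / 5 = 467.1000 / 5 = 93.4200
UCL_R = D₄·R̄ = 2.574 × 93.4200 = 240.4631

240.463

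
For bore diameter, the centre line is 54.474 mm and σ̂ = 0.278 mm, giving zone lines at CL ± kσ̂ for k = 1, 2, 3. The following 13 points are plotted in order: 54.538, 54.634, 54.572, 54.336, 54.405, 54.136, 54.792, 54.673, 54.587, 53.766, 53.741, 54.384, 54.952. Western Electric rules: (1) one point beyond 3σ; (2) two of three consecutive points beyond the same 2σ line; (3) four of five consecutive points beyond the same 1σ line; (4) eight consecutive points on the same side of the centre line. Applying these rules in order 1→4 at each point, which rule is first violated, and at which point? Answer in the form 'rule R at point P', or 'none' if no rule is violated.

rule 2 at point 11

Zone of each point (C = within 1σ̂, B = 1σ̂–2σ̂, A = 2σ̂–3σ̂, * = beyond 3σ̂; sign = side of CL): 1:+C, 2:+C, 3:+C, 4:-C, 5:-C, 6:-B, 7:+B, 8:+C, 9:+C, 10:-A, 11:-A, 12:-C, 13:+B
Rule 2 (two of three consecutive points beyond the same 2σ limit) is satisfied at point 11.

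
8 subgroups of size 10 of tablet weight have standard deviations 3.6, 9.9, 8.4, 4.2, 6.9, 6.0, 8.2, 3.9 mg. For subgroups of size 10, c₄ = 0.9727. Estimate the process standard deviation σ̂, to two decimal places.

6.57

s̄ = (3.6 + 9.9 + 8.4 + 4.2 + 6.9 + 6.0 + 8.2 + 3.9) / 8 = 6.3875
σ̂ = s̄ / c₄ = 6.3875 / 0.9727 = 6.5668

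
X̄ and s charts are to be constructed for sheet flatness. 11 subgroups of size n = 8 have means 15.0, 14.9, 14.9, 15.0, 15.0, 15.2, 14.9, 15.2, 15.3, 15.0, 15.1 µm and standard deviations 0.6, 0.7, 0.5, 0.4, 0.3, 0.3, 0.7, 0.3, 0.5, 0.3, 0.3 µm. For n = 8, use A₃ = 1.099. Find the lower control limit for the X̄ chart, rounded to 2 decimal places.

X̄̄ = (15.0 + 14.9 + 14.9 + 15.0 + 15.0 + 15.2 + 14.9 + 15.2 + 15.3 + 15.0 + 15.1) / 11 = 15.0455
s̄ = (0.6 + 0.7 + 0.5 + 0.4 + 0.3 + 0.3 + 0.7 + 0.3 + 0.5 + 0.3 + 0.3) / 11 = 0.4455
LCL = X̄̄ − A₃·s̄ = 15.0455 − 1.099 × 0.4455 = 14.5559

14.56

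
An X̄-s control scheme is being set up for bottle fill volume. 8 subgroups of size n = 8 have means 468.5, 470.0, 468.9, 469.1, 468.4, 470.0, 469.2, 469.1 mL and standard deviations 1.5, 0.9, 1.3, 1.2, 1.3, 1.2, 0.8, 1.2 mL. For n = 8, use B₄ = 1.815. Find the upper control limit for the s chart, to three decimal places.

2.133

s̄ = (1.5 + 0.9 + 1.3 + 1.2 + 1.3 + 1.2 + 0.8 + 1.2) / 8 = 1.1750
UCL_s = B₄·s̄ = 1.815 × 1.1750 = 2.1326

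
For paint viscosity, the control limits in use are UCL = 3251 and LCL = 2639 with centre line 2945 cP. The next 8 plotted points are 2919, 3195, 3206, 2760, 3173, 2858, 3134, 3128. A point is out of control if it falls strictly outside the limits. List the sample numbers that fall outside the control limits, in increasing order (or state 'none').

none

All 8 points lie within [2639, 3251].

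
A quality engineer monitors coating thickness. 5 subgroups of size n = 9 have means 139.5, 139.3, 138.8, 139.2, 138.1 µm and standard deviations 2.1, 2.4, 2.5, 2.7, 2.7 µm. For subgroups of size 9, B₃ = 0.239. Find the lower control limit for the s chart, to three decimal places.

s̄ = (2.1 + 2.4 + 2.5 + 2.7 + 2.7) / 5 = 2.4800
LCL_s = B₃·s̄ = 0.239 × 2.4800 = 0.5927

0.593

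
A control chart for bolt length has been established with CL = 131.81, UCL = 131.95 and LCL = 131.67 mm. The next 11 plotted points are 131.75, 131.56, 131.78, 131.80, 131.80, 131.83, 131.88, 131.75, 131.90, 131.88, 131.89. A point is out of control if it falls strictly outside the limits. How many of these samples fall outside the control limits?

Compare each point to [131.67, 131.95]: sample 2 = 131.56 < LCL.

1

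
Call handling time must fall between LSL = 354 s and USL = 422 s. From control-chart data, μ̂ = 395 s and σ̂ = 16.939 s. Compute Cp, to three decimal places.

0.669

Cp = (USL − LSL) / (6σ̂) = (422 − 354) / (6 × 16.939) = 68.0000 / 101.6340 = 0.6691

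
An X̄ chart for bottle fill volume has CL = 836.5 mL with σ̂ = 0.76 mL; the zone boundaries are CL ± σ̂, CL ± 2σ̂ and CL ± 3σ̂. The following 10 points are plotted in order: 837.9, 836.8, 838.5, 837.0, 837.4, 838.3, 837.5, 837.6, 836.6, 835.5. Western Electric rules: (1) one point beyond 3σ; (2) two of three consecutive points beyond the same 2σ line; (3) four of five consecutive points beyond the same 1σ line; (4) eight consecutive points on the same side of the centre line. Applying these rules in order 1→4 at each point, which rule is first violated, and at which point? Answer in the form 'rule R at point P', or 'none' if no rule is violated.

Zone of each point (C = within 1σ̂, B = 1σ̂–2σ̂, A = 2σ̂–3σ̂, * = beyond 3σ̂; sign = side of CL): 1:+B, 2:+C, 3:+A, 4:+C, 5:+B, 6:+A, 7:+B, 8:+B, 9:+C, 10:-B
Rule 3 (four of five consecutive points beyond the same 1σ limit) is satisfied at point 7.

rule 3 at point 7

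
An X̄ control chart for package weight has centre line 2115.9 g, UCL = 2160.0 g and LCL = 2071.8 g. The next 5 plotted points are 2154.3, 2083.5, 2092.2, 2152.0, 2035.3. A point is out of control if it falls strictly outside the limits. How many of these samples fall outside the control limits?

Compare each point to [2071.8, 2160.0]: sample 5 = 2035.3 < LCL.

1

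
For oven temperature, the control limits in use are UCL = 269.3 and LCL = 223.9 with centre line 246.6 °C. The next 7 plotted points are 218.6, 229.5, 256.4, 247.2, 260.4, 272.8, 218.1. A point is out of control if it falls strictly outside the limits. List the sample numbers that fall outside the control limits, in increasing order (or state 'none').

1, 6, 7

Compare each point to [223.9, 269.3]: sample 1 = 218.6 < LCL; sample 6 = 272.8 > UCL; sample 7 = 218.1 < LCL.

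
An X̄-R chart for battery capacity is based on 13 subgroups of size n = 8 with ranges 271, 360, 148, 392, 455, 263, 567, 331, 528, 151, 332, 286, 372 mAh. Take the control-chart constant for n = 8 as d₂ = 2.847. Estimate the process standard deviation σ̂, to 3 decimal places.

120.397

R̄ = (271 + 360 + 148 + 392 + 455 + 263 + 567 + 331 + 528 + 151 + 332 + 286 + 372) / 13 = 342.7692
σ̂ = R̄ / d₂ = 342.7692 / 2.847 = 120.3966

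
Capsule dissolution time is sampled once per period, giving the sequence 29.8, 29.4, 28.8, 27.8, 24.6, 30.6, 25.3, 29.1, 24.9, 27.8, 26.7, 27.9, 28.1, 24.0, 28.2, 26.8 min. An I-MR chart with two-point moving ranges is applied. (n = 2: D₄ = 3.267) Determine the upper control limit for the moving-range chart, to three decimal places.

Moving ranges: 0.4, 0.6, 1.0, 3.2, 6.0, 5.3, 3.8, 4.2, 2.9, 1.1, 1.2, 0.2, 4.1, 4.2, 1.4; M̄R̄ = 39.6000 / 15 = 2.6400
UCL_MR = D₄·M̄R̄ = 3.267 × 2.6400 = 8.6249

8.625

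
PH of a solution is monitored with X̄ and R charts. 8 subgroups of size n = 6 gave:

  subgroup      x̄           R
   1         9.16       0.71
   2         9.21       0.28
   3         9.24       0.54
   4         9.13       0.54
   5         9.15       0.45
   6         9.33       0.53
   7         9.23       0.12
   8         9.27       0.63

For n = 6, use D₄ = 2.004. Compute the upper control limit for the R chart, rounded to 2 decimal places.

R̄ = (0.71 + 0.28 + 0.54 + 0.54 + 0.45 + 0.53 + 0.12 + 0.63) / 8 = 3.8000 / 8 = 0.4750
UCL_R = D₄·R̄ = 2.004 × 0.4750 = 0.9519

0.95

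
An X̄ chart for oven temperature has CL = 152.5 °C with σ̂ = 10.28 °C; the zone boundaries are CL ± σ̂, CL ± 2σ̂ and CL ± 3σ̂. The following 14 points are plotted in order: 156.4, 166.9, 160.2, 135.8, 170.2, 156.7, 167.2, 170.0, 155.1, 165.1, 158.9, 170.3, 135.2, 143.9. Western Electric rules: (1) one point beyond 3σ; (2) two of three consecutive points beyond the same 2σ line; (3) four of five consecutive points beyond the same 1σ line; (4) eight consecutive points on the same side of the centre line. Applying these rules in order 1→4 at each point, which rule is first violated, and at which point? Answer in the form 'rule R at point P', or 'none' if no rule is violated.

Zone of each point (C = within 1σ̂, B = 1σ̂–2σ̂, A = 2σ̂–3σ̂, * = beyond 3σ̂; sign = side of CL): 1:+C, 2:+B, 3:+C, 4:-B, 5:+B, 6:+C, 7:+B, 8:+B, 9:+C, 10:+B, 11:+C, 12:+B, 13:-B, 14:-C
Rule 4 (eight consecutive points on the same side of the centre line) is satisfied at point 12.

rule 4 at point 12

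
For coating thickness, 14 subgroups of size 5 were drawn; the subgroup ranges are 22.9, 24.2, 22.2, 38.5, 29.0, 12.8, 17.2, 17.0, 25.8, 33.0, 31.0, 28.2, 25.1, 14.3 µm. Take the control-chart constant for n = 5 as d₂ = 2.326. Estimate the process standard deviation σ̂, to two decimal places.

10.48

R̄ = (22.9 + 24.2 + 22.2 + 38.5 + 29.0 + 12.8 + 17.2 + 17.0 + 25.8 + 33.0 + 31.0 + 28.2 + 25.1 + 14.3) / 14 = 24.3714
σ̂ = R̄ / d₂ = 24.3714 / 2.326 = 10.4778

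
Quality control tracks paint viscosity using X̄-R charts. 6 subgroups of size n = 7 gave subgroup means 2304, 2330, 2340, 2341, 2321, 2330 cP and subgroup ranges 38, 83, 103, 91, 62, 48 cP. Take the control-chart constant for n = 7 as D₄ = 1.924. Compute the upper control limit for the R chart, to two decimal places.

136.28

R̄ = (38 + 83 + 103 + 91 + 62 + 48) / 6 = 425.0000 / 6 = 70.8333
UCL_R = D₄·R̄ = 1.924 × 70.8333 = 136.2833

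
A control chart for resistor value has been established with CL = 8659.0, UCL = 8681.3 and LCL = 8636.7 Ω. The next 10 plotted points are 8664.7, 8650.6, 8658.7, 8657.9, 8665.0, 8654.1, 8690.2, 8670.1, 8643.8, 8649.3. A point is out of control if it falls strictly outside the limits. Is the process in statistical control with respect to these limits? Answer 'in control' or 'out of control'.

Compare each point to [8636.7, 8681.3]: sample 7 = 8690.2 > UCL.

out of control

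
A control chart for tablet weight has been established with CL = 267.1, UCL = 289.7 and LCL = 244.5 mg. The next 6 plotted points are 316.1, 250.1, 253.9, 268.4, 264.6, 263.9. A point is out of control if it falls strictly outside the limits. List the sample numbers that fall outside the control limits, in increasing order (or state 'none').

1

Compare each point to [244.5, 289.7]: sample 1 = 316.1 > UCL.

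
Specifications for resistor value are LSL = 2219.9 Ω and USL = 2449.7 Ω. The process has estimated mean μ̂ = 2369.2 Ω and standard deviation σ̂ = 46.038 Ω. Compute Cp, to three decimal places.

0.832

Cp = (USL − LSL) / (6σ̂) = (2449.7 − 2219.9) / (6 × 46.038) = 229.8000 / 276.2280 = 0.8319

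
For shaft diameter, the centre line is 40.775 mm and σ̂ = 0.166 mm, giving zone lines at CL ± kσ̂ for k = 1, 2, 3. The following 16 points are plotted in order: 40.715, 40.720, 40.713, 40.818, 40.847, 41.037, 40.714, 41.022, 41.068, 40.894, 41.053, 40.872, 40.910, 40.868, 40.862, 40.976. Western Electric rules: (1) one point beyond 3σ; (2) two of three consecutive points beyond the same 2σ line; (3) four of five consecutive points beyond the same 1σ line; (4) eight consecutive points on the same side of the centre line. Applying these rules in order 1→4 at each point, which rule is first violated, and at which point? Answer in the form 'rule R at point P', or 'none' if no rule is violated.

Zone of each point (C = within 1σ̂, B = 1σ̂–2σ̂, A = 2σ̂–3σ̂, * = beyond 3σ̂; sign = side of CL): 1:-C, 2:-C, 3:-C, 4:+C, 5:+C, 6:+B, 7:-C, 8:+B, 9:+B, 10:+C, 11:+B, 12:+C, 13:+C, 14:+C, 15:+C, 16:+B
Rule 4 (eight consecutive points on the same side of the centre line) is satisfied at point 15.

rule 4 at point 15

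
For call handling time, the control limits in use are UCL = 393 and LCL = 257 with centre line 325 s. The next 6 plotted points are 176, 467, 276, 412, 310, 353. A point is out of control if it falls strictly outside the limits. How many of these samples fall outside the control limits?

3

Compare each point to [257, 393]: sample 1 = 176 < LCL; sample 2 = 467 > UCL; sample 4 = 412 > UCL.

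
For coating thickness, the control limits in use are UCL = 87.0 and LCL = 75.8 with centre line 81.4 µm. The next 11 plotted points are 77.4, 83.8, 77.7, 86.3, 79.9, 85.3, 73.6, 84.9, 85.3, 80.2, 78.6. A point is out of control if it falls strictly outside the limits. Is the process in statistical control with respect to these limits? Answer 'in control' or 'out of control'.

Compare each point to [75.8, 87.0]: sample 7 = 73.6 < LCL.

out of control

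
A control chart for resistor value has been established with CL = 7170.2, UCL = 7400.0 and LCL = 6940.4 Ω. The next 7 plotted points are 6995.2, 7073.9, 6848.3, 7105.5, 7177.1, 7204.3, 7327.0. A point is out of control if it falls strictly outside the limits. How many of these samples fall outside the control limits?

1

Compare each point to [6940.4, 7400.0]: sample 3 = 6848.3 < LCL.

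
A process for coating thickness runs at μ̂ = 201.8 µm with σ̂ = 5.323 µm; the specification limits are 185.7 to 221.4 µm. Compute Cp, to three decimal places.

1.118

Cp = (USL − LSL) / (6σ̂) = (221.4 − 185.7) / (6 × 5.323) = 35.7000 / 31.9380 = 1.1178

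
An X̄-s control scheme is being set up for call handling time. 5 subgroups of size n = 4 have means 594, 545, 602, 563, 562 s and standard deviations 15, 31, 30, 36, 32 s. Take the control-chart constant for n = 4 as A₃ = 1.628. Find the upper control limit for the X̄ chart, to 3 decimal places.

X̄̄ = (594 + 545 + 602 + 563 + 562) / 5 = 573.2000
s̄ = (15 + 31 + 30 + 36 + 32) / 5 = 28.8000
UCL = X̄̄ + A₃·s̄ = 573.2000 + 1.628 × 28.8000 = 620.0864

620.086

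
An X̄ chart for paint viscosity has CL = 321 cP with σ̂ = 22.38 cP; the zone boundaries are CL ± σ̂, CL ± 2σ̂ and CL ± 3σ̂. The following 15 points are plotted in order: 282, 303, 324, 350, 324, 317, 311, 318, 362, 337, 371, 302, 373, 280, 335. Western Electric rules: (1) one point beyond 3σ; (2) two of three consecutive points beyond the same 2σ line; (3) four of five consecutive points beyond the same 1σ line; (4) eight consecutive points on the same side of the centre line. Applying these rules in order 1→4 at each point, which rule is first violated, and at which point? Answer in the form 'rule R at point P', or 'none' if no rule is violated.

rule 2 at point 13

Zone of each point (C = within 1σ̂, B = 1σ̂–2σ̂, A = 2σ̂–3σ̂, * = beyond 3σ̂; sign = side of CL): 1:-B, 2:-C, 3:+C, 4:+B, 5:+C, 6:-C, 7:-C, 8:-C, 9:+B, 10:+C, 11:+A, 12:-C, 13:+A, 14:-B, 15:+C
Rule 2 (two of three consecutive points beyond the same 2σ limit) is satisfied at point 13.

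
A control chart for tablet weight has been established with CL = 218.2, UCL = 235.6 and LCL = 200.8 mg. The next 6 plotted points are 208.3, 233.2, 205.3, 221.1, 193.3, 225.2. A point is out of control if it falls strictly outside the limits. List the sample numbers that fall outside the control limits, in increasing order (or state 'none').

Compare each point to [200.8, 235.6]: sample 5 = 193.3 < LCL.

5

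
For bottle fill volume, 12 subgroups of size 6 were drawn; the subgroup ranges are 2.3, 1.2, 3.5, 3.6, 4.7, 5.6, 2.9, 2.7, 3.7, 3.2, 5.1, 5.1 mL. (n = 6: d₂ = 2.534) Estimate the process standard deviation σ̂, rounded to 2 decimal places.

R̄ = (2.3 + 1.2 + 3.5 + 3.6 + 4.7 + 5.6 + 2.9 + 2.7 + 3.7 + 3.2 + 5.1 + 5.1) / 12 = 3.6333
σ̂ = R̄ / d₂ = 3.6333 / 2.534 = 1.4338

1.43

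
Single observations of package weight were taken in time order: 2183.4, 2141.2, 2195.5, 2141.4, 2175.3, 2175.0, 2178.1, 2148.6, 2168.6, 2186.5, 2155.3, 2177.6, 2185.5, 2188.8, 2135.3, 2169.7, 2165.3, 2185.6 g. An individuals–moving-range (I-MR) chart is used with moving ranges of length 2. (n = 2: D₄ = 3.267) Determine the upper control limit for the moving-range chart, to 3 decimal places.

83.136

Moving ranges: 42.2, 54.3, 54.1, 33.9, 0.3, 3.1, 29.5, 20.0, 17.9, 31.2, 22.3, 7.9, 3.3, 53.5, 34.4, 4.4, 20.3; M̄R̄ = 432.6000 / 17 = 25.4471
UCL_MR = D₄·M̄R̄ = 3.267 × 25.4471 = 83.1355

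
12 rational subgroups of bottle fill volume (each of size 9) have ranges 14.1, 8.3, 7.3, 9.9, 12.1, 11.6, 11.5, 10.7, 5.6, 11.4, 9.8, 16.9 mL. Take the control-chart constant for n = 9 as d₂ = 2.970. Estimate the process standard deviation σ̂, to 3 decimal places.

R̄ = (14.1 + 8.3 + 7.3 + 9.9 + 12.1 + 11.6 + 11.5 + 10.7 + 5.6 + 11.4 + 9.8 + 16.9) / 12 = 10.7667
σ̂ = R̄ / d₂ = 10.7667 / 2.970 = 3.6251

3.625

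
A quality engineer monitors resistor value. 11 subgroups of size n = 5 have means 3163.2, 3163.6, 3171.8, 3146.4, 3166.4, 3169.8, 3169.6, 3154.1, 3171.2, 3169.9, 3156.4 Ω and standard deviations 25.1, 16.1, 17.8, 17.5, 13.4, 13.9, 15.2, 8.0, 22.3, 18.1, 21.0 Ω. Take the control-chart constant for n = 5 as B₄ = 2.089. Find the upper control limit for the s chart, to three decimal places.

s̄ = (25.1 + 16.1 + 17.8 + 17.5 + 13.4 + 13.9 + 15.2 + 8.0 + 22.3 + 18.1 + 21.0) / 11 = 17.1273
UCL_s = B₄·s̄ = 2.089 × 17.1273 = 35.7789

35.779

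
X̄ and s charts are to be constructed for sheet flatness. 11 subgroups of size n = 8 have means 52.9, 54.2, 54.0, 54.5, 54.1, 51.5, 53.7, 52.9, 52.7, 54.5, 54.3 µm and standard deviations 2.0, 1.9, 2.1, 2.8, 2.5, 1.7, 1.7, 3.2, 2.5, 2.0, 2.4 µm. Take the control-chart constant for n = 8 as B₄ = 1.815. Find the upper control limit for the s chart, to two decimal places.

s̄ = (2.0 + 1.9 + 2.1 + 2.8 + 2.5 + 1.7 + 1.7 + 3.2 + 2.5 + 2.0 + 2.4) / 11 = 2.2545
UCL_s = B₄·s̄ = 1.815 × 2.2545 = 4.0920

4.09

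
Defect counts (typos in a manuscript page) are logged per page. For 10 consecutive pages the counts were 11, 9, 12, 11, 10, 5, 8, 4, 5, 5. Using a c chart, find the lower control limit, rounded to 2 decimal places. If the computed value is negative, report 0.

0.00

c̄ = (11 + 9 + 12 + 11 + 10 + 5 + 8 + 4 + 5 + 5) / 10 = 80 / 10 = 8.0000
LCL = c̄ − 3√c̄ = 8.0000 − 3 × 2.8284 = -0.4853 → 0 (cannot be negative)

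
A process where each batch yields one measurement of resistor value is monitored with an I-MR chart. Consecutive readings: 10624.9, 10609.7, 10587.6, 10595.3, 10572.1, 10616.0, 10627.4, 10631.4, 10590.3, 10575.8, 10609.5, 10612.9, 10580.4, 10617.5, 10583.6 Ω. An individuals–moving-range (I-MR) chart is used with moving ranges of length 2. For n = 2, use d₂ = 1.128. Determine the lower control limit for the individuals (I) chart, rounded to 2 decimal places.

10540.80

X̄ = (10624.9 + 10609.7 + 10587.6 + 10595.3 + 10572.1 + 10616.0 + 10627.4 + 10631.4 + 10590.3 + 10575.8 + 10609.5 + 10612.9 + 10580.4 + 10617.5 + 10583.6) / 15 = 10602.2933
Moving ranges: 15.2, 22.1, 7.7, 23.2, 43.9, 11.4, 4.0, 41.1, 14.5, 33.7, 3.4, 32.5, 37.1, 33.9; M̄R̄ = 323.7000 / 14 = 23.1214
LCL = X̄ − 3·M̄R̄/d₂ = 10602.2933 − 3 × 23.1214 / 1.128 = 10540.8002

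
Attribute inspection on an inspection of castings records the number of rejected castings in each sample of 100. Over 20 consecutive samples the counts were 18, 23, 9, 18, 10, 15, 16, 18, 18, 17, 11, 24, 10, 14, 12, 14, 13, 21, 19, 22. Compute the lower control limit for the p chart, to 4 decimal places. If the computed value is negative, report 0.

p̄ = Σdᵢ / (k·n) = 322 / (20 × 100) = 0.16100
LCL = p̄ − 3·√(p̄(1−p̄)/n) = 0.16100 − 3 × 0.03675 = 0.05074

0.0507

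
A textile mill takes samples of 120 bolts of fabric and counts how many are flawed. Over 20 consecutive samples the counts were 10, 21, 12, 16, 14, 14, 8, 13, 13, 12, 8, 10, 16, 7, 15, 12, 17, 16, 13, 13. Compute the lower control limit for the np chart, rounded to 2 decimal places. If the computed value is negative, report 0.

p̄ = Σdᵢ / (k·n) = 260 / (20 × 120) = 0.10833
LCL = np̄ − 3·√(np̄(1−p̄)) = 13.0000 − 3 × 3.4047 = 2.7860

2.79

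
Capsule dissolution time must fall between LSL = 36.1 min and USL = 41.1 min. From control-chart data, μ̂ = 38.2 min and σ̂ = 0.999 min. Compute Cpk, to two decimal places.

Cpu = (USL − μ̂) / (3σ̂) = (41.1 − 38.2) / (3 × 0.999) = 0.9676; Cpl = (μ̂ − LSL) / (3σ̂) = (38.2 − 36.1) / (3 × 0.999) = 0.7007; Cpk = min(Cpu, Cpl) = 0.7007

0.70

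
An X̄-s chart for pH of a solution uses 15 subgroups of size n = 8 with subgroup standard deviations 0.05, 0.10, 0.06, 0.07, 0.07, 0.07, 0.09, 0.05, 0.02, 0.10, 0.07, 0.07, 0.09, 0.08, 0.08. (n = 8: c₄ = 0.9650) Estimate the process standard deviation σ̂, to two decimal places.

0.07

s̄ = (0.05 + 0.10 + 0.06 + 0.07 + 0.07 + 0.07 + 0.09 + 0.05 + 0.02 + 0.10 + 0.07 + 0.07 + 0.09 + 0.08 + 0.08) / 15 = 0.0713
σ̂ = s̄ / c₄ = 0.0713 / 0.9650 = 0.0739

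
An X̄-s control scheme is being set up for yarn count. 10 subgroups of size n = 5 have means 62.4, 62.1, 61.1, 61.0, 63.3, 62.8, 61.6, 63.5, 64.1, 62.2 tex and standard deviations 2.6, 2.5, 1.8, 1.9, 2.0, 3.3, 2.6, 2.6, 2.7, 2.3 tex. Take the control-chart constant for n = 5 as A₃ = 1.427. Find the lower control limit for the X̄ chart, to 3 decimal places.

58.942

X̄̄ = (62.4 + 62.1 + 61.1 + 61.0 + 63.3 + 62.8 + 61.6 + 63.5 + 64.1 + 62.2) / 10 = 62.4100
s̄ = (2.6 + 2.5 + 1.8 + 1.9 + 2.0 + 3.3 + 2.6 + 2.6 + 2.7 + 2.3) / 10 = 2.4300
LCL = X̄̄ − A₃·s̄ = 62.4100 − 1.427 × 2.4300 = 58.9424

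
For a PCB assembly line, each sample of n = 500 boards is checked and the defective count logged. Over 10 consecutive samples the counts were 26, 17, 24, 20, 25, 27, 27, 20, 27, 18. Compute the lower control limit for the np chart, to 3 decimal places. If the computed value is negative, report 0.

9.018

p̄ = Σdᵢ / (k·n) = 231 / (10 × 500) = 0.04620
LCL = np̄ − 3·√(np̄(1−p̄)) = 23.1000 − 3 × 4.6939 = 9.0183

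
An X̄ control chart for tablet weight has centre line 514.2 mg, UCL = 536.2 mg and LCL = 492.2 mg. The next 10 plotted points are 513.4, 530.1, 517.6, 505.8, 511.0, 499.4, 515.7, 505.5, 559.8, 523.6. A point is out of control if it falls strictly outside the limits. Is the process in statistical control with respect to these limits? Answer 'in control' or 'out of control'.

Compare each point to [492.2, 536.2]: sample 9 = 559.8 > UCL.

out of control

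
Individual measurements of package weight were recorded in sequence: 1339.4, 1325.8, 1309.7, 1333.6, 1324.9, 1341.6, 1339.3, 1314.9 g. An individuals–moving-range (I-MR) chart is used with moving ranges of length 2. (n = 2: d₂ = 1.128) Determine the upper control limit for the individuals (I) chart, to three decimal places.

1368.810

X̄ = (1339.4 + 1325.8 + 1309.7 + 1333.6 + 1324.9 + 1341.6 + 1339.3 + 1314.9) / 8 = 1328.6500
Moving ranges: 13.6, 16.1, 23.9, 8.7, 16.7, 2.3, 24.4; M̄R̄ = 105.7000 / 7 = 15.1000
UCL = X̄ + 3·M̄R̄/d₂ = 1328.6500 + 3 × 15.1000 / 1.128 = 1368.8096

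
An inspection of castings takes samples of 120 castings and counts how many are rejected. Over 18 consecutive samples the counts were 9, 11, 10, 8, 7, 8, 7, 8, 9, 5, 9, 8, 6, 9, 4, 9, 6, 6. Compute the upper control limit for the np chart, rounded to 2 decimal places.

p̄ = Σdᵢ / (k·n) = 139 / (18 × 120) = 0.06435
UCL = np̄ + 3·√(np̄(1−p̄)) = 7.7222 + 3 × √(7.7222×0.93565) = 7.7222 + 3 × 2.6880 = 15.7862

15.79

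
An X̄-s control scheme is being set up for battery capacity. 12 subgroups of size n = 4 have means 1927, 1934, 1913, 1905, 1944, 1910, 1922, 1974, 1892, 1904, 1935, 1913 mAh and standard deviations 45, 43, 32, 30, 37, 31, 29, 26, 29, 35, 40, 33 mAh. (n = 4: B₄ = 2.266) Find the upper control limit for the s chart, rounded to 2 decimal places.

s̄ = (45 + 43 + 32 + 30 + 37 + 31 + 29 + 26 + 29 + 35 + 40 + 33) / 12 = 34.1667
UCL_s = B₄·s̄ = 2.266 × 34.1667 = 77.4217

77.42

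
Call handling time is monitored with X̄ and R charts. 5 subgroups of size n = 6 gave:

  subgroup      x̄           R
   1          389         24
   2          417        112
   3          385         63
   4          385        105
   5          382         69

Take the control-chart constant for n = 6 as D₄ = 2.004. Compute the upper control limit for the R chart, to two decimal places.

149.50

R̄ = (24 + 112 + 63 + 105 + 69) / 5 = 373.0000 / 5 = 74.6000
UCL_R = D₄·R̄ = 2.004 × 74.6000 = 149.4984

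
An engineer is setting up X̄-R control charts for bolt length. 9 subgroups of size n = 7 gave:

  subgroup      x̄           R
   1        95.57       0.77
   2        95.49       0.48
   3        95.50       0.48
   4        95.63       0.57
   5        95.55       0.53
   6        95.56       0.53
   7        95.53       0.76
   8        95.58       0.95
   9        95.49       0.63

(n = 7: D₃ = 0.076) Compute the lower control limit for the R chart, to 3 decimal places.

0.048

R̄ = (0.77 + 0.48 + 0.48 + 0.57 + 0.53 + 0.53 + 0.76 + 0.95 + 0.63) / 9 = 5.7000 / 9 = 0.6333
LCL_R = D₃·R̄ = 0.076 × 0.6333 = 0.0481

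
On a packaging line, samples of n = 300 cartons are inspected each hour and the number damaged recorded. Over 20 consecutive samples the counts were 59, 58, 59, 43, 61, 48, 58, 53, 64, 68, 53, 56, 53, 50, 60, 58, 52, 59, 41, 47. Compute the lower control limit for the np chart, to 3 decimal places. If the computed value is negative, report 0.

34.894

p̄ = Σdᵢ / (k·n) = 1100 / (20 × 300) = 0.18333
LCL = np̄ − 3·√(np̄(1−p̄)) = 55.0000 − 3 × 6.7020 = 34.8940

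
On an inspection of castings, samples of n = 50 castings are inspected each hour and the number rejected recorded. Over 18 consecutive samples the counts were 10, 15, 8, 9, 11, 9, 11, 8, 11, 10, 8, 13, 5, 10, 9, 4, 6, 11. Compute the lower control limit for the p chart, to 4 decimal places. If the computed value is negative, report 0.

p̄ = Σdᵢ / (k·n) = 168 / (18 × 50) = 0.18667
LCL = p̄ − 3·√(p̄(1−p̄)/n) = 0.18667 − 3 × 0.05510 = 0.02135

0.0214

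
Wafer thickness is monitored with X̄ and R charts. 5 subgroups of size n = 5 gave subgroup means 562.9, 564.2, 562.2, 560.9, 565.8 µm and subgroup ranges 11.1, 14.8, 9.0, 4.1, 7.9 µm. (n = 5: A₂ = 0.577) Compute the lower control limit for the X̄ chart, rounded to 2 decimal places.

557.79

X̄̄ = (562.9 + 564.2 + 562.2 + 560.9 + 565.8) / 5 = 2816.0000 / 5 = 563.2000
R̄ = (11.1 + 14.8 + 9.0 + 4.1 + 7.9) / 5 = 46.9000 / 5 = 9.3800
LCL = X̄̄ − A₂·R̄ = 563.2000 − 0.577 × 9.3800 = 557.7877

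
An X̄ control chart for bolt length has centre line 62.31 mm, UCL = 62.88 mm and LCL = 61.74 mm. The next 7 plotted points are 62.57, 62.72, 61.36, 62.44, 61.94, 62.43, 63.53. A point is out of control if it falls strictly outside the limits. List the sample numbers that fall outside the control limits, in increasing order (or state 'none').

Compare each point to [61.74, 62.88]: sample 3 = 61.36 < LCL; sample 7 = 63.53 > UCL.

3, 7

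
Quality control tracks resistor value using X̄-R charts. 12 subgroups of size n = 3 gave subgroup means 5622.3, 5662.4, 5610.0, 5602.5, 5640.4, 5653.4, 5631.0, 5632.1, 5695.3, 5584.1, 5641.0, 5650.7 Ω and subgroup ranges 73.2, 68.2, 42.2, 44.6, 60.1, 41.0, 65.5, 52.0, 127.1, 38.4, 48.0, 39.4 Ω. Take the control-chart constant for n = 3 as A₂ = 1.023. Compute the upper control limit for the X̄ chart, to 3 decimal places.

5695.083

X̄̄ = (5622.3 + 5662.4 + 5610.0 + 5602.5 + 5640.4 + 5653.4 + 5631.0 + 5632.1 + 5695.3 + 5584.1 + 5641.0 + 5650.7) / 12 = 67625.2000 / 12 = 5635.4333
R̄ = (73.2 + 68.2 + 42.2 + 44.6 + 60.1 + 41.0 + 65.5 + 52.0 + 127.1 + 38.4 + 48.0 + 39.4) / 12 = 699.7000 / 12 = 58.3083
UCL = X̄̄ + A₂·R̄ = 5635.4333 + 1.023 × 58.3083 = 5695.0828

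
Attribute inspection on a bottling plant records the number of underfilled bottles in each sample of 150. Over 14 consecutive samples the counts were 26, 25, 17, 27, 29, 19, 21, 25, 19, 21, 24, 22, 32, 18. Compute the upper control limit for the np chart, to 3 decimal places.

36.503

p̄ = Σdᵢ / (k·n) = 325 / (14 × 150) = 0.15476
UCL = np̄ + 3·√(np̄(1−p̄)) = 23.2143 + 3 × √(23.2143×0.84524) = 23.2143 + 3 × 4.4296 = 36.5032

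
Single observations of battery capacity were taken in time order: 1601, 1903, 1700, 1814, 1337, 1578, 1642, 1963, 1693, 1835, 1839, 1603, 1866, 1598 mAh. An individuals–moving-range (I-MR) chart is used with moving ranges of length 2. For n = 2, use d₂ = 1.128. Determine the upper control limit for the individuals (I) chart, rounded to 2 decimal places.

X̄ = (1601 + 1903 + 1700 + 1814 + 1337 + 1578 + 1642 + 1963 + 1693 + 1835 + 1839 + 1603 + 1866 + 1598) / 14 = 1712.2857
Moving ranges: 302, 203, 114, 477, 241, 64, 321, 270, 142, 4, 236, 263, 268; M̄R̄ = 2905.0000 / 13 = 223.4615
UCL = X̄ + 3·M̄R̄/d₂ = 1712.2857 + 3 × 223.4615 / 1.128 = 2306.5983

2306.60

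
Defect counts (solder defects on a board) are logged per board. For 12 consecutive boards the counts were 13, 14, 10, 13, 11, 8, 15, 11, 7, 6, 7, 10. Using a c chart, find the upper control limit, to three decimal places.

20.099

c̄ = (13 + 14 + 10 + 13 + 11 + 8 + 15 + 11 + 7 + 6 + 7 + 10) / 12 = 125 / 12 = 10.4167
UCL = c̄ + 3√c̄ = 10.4167 + 3 × √10.4167 = 10.4167 + 3 × 3.2275 = 20.0991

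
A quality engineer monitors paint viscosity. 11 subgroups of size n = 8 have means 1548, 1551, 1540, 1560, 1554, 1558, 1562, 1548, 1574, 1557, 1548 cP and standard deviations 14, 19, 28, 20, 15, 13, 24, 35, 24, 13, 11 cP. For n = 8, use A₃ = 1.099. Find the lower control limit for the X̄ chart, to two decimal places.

X̄̄ = (1548 + 1551 + 1540 + 1560 + 1554 + 1558 + 1562 + 1548 + 1574 + 1557 + 1548) / 11 = 1554.5455
s̄ = (14 + 19 + 28 + 20 + 15 + 13 + 24 + 35 + 24 + 13 + 11) / 11 = 19.6364
LCL = X̄̄ − A₃·s̄ = 1554.5455 − 1.099 × 19.6364 = 1532.9651

1532.97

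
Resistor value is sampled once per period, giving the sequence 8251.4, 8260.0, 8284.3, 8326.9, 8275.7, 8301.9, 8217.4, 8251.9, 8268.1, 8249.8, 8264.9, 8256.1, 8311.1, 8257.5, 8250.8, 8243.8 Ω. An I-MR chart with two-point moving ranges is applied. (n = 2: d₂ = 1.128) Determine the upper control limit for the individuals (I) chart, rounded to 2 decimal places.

8347.22

X̄ = (8251.4 + 8260.0 + 8284.3 + 8326.9 + 8275.7 + 8301.9 + 8217.4 + 8251.9 + 8268.1 + 8249.8 + 8264.9 + 8256.1 + 8311.1 + 8257.5 + 8250.8 + 8243.8) / 16 = 8266.9750
Moving ranges: 8.6, 24.3, 42.6, 51.2, 26.2, 84.5, 34.5, 16.2, 18.3, 15.1, 8.8, 55.0, 53.6, 6.7, 7.0; M̄R̄ = 452.6000 / 15 = 30.1733
UCL = X̄ + 3·M̄R̄/d₂ = 8266.9750 + 3 × 30.1733 / 1.128 = 8347.2232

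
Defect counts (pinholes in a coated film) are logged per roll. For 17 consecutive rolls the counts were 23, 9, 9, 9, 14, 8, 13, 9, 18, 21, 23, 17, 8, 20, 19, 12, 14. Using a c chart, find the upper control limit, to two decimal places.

25.88

c̄ = (23 + 9 + 9 + 9 + 14 + 8 + 13 + 9 + 18 + 21 + 23 + 17 + 8 + 20 + 19 + 12 + 14) / 17 = 246 / 17 = 14.4706
UCL = c̄ + 3√c̄ = 14.4706 + 3 × √14.4706 = 14.4706 + 3 × 3.8040 = 25.8827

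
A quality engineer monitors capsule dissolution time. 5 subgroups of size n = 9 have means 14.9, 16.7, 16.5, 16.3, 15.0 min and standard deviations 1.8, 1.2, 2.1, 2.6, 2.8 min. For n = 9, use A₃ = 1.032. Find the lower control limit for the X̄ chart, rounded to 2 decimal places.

13.71

X̄̄ = (14.9 + 16.7 + 16.5 + 16.3 + 15.0) / 5 = 15.8800
s̄ = (1.8 + 1.2 + 2.1 + 2.6 + 2.8) / 5 = 2.1000
LCL = X̄̄ − A₃·s̄ = 15.8800 − 1.032 × 2.1000 = 13.7128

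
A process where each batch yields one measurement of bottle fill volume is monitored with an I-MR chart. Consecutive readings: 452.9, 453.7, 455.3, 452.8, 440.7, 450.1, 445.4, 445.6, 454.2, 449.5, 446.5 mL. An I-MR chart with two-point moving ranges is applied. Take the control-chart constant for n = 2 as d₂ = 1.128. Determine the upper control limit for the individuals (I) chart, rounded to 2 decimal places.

X̄ = (452.9 + 453.7 + 455.3 + 452.8 + 440.7 + 450.1 + 445.4 + 445.6 + 454.2 + 449.5 + 446.5) / 11 = 449.7000
Moving ranges: 0.8, 1.6, 2.5, 12.1, 9.4, 4.7, 0.2, 8.6, 4.7, 3.0; M̄R̄ = 47.6000 / 10 = 4.7600
UCL = X̄ + 3·M̄R̄/d₂ = 449.7000 + 3 × 4.7600 / 1.128 = 462.3596

462.36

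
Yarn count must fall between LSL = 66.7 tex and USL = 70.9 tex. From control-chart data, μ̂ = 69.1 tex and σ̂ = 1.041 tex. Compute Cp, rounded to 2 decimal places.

0.67

Cp = (USL − LSL) / (6σ̂) = (70.9 − 66.7) / (6 × 1.041) = 4.2000 / 6.2460 = 0.6724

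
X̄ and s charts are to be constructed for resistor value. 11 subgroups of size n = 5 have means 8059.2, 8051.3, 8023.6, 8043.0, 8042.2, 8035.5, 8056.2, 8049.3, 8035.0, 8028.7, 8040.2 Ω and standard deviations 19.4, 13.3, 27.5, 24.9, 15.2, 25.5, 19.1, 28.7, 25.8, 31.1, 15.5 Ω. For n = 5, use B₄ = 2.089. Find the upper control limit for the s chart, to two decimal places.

46.72

s̄ = (19.4 + 13.3 + 27.5 + 24.9 + 15.2 + 25.5 + 19.1 + 28.7 + 25.8 + 31.1 + 15.5) / 11 = 22.3636
UCL_s = B₄·s̄ = 2.089 × 22.3636 = 46.7176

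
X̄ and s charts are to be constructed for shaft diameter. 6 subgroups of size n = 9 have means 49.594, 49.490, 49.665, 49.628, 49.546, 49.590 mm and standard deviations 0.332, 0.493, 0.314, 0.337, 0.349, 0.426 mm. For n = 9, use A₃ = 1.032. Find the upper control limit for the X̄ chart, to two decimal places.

49.97

X̄̄ = (49.594 + 49.490 + 49.665 + 49.628 + 49.546 + 49.590) / 6 = 49.5855
s̄ = (0.332 + 0.493 + 0.314 + 0.337 + 0.349 + 0.426) / 6 = 0.3752
UCL = X̄̄ + A₃·s̄ = 49.5855 + 1.032 × 0.3752 = 49.9727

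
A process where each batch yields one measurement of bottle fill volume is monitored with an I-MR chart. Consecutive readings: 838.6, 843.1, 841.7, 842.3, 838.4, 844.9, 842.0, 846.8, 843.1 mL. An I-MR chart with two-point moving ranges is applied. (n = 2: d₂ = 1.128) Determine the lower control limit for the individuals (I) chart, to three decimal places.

X̄ = (838.6 + 843.1 + 841.7 + 842.3 + 838.4 + 844.9 + 842.0 + 846.8 + 843.1) / 9 = 842.3222
Moving ranges: 4.5, 1.4, 0.6, 3.9, 6.5, 2.9, 4.8, 3.7; M̄R̄ = 28.3000 / 8 = 3.5375
LCL = X̄ − 3·M̄R̄/d₂ = 842.3222 − 3 × 3.5375 / 1.128 = 832.9140

832.914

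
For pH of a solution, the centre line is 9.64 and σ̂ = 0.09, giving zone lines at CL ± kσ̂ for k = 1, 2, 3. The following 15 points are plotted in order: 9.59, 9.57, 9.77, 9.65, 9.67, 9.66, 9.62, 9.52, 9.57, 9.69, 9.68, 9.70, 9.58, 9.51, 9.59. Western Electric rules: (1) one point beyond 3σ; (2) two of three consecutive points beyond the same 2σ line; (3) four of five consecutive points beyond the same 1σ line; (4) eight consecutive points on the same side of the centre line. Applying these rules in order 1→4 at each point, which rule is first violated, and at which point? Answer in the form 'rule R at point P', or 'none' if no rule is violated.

none

Zone of each point (C = within 1σ̂, B = 1σ̂–2σ̂, A = 2σ̂–3σ̂, * = beyond 3σ̂; sign = side of CL): 1:-C, 2:-C, 3:+B, 4:+C, 5:+C, 6:+C, 7:-C, 8:-B, 9:-C, 10:+C, 11:+C, 12:+C, 13:-C, 14:-B, 15:-C
No rule fires across all 15 points.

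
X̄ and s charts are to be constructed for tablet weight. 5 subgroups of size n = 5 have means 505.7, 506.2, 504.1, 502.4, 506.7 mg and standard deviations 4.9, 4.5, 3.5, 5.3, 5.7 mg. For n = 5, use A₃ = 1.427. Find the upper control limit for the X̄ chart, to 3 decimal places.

511.841

X̄̄ = (505.7 + 506.2 + 504.1 + 502.4 + 506.7) / 5 = 505.0200
s̄ = (4.9 + 4.5 + 3.5 + 5.3 + 5.7) / 5 = 4.7800
UCL = X̄̄ + A₃·s̄ = 505.0200 + 1.427 × 4.7800 = 511.8411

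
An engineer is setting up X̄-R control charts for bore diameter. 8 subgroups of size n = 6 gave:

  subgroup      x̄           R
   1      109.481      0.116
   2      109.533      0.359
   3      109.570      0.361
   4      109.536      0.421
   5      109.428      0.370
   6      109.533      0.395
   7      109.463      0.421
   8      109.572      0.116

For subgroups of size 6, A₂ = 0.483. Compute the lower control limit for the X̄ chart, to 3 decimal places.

X̄̄ = (109.481 + 109.533 + 109.570 + 109.536 + 109.428 + 109.533 + 109.463 + 109.572) / 8 = 876.1160 / 8 = 109.5145
R̄ = (0.116 + 0.359 + 0.361 + 0.421 + 0.370 + 0.395 + 0.421 + 0.116) / 8 = 2.5590 / 8 = 0.3199
LCL = X̄̄ − A₂·R̄ = 109.5145 − 0.483 × 0.3199 = 109.3600

109.360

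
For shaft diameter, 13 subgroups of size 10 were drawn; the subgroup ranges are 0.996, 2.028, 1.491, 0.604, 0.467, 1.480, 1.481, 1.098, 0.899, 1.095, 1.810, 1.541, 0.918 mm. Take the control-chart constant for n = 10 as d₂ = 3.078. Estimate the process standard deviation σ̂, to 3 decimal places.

R̄ = (0.996 + 2.028 + 1.491 + 0.604 + 0.467 + 1.480 + 1.481 + 1.098 + 0.899 + 1.095 + 1.810 + 1.541 + 0.918) / 13 = 1.2237
σ̂ = R̄ / d₂ = 1.2237 / 3.078 = 0.3976

0.398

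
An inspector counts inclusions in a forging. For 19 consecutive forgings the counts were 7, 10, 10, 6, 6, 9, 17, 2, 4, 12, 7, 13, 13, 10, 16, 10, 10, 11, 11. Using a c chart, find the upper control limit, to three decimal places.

c̄ = (7 + 10 + 10 + 6 + 6 + 9 + 17 + 2 + 4 + 12 + 7 + 13 + 13 + 10 + 16 + 10 + 10 + 11 + 11) / 19 = 184 / 19 = 9.6842
UCL = c̄ + 3√c̄ = 9.6842 + 3 × √9.6842 = 9.6842 + 3 × 3.1119 = 19.0200

19.020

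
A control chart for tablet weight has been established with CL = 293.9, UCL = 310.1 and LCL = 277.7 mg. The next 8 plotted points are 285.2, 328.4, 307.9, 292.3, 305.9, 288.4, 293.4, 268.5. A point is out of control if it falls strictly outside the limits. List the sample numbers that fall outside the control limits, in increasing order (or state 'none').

Compare each point to [277.7, 310.1]: sample 2 = 328.4 > UCL; sample 8 = 268.5 < LCL.

2, 8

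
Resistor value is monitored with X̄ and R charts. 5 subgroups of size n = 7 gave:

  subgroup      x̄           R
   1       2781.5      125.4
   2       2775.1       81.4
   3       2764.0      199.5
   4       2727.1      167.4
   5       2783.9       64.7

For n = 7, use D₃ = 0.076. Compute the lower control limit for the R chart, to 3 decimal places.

R̄ = (125.4 + 81.4 + 199.5 + 167.4 + 64.7) / 5 = 638.4000 / 5 = 127.6800
LCL_R = D₃·R̄ = 0.076 × 127.6800 = 9.7037

9.704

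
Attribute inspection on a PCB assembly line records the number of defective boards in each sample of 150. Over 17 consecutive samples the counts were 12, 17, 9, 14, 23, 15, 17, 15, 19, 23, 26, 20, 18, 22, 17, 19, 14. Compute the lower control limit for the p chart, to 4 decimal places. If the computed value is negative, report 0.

p̄ = Σdᵢ / (k·n) = 300 / (17 × 150) = 0.11765
LCL = p̄ − 3·√(p̄(1−p̄)/n) = 0.11765 − 3 × 0.02631 = 0.03873

0.0387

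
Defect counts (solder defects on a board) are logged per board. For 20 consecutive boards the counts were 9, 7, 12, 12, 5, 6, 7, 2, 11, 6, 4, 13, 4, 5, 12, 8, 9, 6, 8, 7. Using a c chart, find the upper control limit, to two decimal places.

c̄ = (9 + 7 + 12 + 12 + 5 + 6 + 7 + 2 + 11 + 6 + 4 + 13 + 4 + 5 + 12 + 8 + 9 + 6 + 8 + 7) / 20 = 153 / 20 = 7.6500
UCL = c̄ + 3√c̄ = 7.6500 + 3 × √7.6500 = 7.6500 + 3 × 2.7659 = 15.9476

15.95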